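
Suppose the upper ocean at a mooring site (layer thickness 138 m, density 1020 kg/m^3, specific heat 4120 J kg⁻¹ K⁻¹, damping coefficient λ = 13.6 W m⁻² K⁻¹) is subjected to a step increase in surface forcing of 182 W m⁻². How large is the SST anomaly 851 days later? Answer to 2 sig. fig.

Areal heat capacity C = ρ c_p D = 1020 × 4120 × 138 = 5.80×10^8 J/(m^2 K).
τ = C / λ = 5.80×10^8 / 13.6 = 4.26×10^7 s.
Equilibrium anomaly ΔT_eq = F / λ = 182 / 13.6 = 13.4 K.
t = 851 days = 7.35×10^7 s, so t/τ = 1.72.
ΔT(t) = ΔT_eq (1 − e^(−t/τ)) = 13.4 × (1 − e^−1.72) = 11.0 K.

11 K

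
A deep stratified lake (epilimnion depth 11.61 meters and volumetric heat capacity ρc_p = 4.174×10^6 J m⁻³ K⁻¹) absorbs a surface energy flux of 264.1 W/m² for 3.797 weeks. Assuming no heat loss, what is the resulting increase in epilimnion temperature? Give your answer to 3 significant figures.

12.5 K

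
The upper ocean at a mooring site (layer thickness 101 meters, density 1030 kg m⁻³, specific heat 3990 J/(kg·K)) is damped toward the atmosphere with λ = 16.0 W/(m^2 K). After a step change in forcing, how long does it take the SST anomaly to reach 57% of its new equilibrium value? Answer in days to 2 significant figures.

250 days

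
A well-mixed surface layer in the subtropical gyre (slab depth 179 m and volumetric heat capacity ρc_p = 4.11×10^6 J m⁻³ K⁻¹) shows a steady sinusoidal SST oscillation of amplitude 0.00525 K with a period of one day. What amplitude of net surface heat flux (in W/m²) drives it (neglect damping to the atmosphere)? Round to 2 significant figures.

280

Areal heat capacity C = ρc_p × D = 4.11×10^6 × 179 = 7.36×10^8 J/(m^2 K).
ω = 2π / 86400 s = 7.27×10^-5 s⁻¹.
Cω = 7.36×10^8 × 7.27×10^-5 = 53500 W/(m²·K).
F₀ = A × Cω = 0.00525 × 53500 = 281 W/m².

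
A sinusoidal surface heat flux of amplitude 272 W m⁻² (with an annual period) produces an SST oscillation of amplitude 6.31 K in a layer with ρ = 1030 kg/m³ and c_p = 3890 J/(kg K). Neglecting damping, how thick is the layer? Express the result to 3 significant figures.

54.0 m

ω = 2π / 3.15×10^7 s = 1.99×10^-7 s⁻¹.
Required C = F₀ / (A ω) = 272 / (6.31 × 1.99×10^-7) = 2.16×10^8 J/(m²·K).
D = C / (ρ c_p) = 2.16×10^8 / (1030 × 3890) = 54.0 m.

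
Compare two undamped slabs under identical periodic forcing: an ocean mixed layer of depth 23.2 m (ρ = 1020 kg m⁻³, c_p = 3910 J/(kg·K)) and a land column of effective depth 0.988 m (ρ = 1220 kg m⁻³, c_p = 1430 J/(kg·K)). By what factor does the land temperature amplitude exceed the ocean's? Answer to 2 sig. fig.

54

C_ocean = 1020 × 3910 × 23.2 = 9.25×10^7 J/(m²·K).
C_land = 1220 × 1430 × 0.988 = 1.72×10^6 J/(m²·K).
Undamped amplitude ∝ 1/C, so A_land/A_ocean = C_ocean/C_land = 53.7.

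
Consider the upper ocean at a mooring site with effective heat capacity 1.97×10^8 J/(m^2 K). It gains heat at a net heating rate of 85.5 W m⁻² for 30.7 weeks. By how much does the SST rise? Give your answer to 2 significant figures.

Areal heat capacity C = 1.97×10^8 J/(m^2 K) (given).
Net heat input Q = F Δt = 85.5 × (30.7 weeks × 6.048×10^5 s/week) = 1.59×10^9 J/m².
ΔT = Q / C = 1.59×10^9 / 1.97×10^8 = 8.06 K.

8.1 K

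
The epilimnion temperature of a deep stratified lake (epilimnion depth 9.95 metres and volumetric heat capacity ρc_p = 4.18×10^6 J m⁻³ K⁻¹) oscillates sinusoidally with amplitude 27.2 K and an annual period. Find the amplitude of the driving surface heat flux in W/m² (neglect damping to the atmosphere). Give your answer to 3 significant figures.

Areal heat capacity C = ρc_p × D = 4.18×10^6 × 9.95 = 4.16×10^7 J m⁻² K⁻¹.
ω = 2π / 3.15×10^7 s = 1.99×10^-7 s⁻¹.
Cω = 4.16×10^7 × 1.99×10^-7 = 8.29 W/(m²·K).
F₀ = A × Cω = 27.2 × 8.29 = 225 W/m².

225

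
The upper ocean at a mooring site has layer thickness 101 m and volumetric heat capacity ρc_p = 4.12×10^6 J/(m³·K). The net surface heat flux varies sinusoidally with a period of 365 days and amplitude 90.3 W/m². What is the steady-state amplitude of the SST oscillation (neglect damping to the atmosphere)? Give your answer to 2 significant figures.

1.1 K

Areal heat capacity C = ρc_p × D = 4.12×10^6 × 101 = 4.16×10^8 J/(m²·K).
Angular frequency ω = 2π / T = 2π / 3.15×10^7 s = 1.99×10^-7 s⁻¹.
Cω = 4.16×10^8 × 1.99×10^-7 = 82.9 W/(m²·K).
Amplitude A = F₀ / (Cω) = 90.3 / 82.9 = 1.09 K.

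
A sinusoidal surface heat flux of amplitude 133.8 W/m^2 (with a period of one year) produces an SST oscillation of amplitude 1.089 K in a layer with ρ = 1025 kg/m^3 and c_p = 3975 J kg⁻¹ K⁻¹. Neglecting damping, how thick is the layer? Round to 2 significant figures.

ω = 2π / 3.15×10^7 s = 1.99×10^-7 s⁻¹.
Required C = F₀ / (A ω) = 133.8 / (1.089 × 1.99×10^-7) = 6.17×10^8 J/(m²·K).
D = C / (ρ c_p) = 6.17×10^8 / (1025 × 3975) = 151 m.

150 m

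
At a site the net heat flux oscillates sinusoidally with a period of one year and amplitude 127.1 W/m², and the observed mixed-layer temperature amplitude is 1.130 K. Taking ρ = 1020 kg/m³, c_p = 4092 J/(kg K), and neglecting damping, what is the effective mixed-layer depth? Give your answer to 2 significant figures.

140 m

ω = 2π / 3.15×10^7 s = 1.99×10^-7 s⁻¹.
Required C = F₀ / (A ω) = 127.1 / (1.130 × 1.99×10^-7) = 5.65×10^8 J/(m²·K).
D = C / (ρ c_p) = 5.65×10^8 / (1020 × 4092) = 135 m.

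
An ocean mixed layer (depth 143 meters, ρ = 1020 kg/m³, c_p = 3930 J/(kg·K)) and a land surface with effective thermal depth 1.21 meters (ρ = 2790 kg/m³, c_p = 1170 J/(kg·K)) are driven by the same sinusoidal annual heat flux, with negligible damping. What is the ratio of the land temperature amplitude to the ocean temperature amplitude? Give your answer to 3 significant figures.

145

C_ocean = 1020 × 3930 × 143 = 5.73×10^8 J/(m²·K).
C_land = 2790 × 1170 × 1.21 = 3.95×10^6 J/(m²·K).
Undamped amplitude ∝ 1/C, so A_land/A_ocean = C_ocean/C_land = 145.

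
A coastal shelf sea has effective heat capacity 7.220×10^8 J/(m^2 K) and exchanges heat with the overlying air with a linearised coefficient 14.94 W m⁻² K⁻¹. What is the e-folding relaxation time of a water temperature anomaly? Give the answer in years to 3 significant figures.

1.53 years

Areal heat capacity C = 7.220×10^8 J/(m^2 K) (given).
Relaxation time τ = C / λ = 7.22×10^8 / 14.94 = 4.83×10^7 s.
In years: 4.83×10^7 s / (3.156×10^7 s/year) = 1.53 years.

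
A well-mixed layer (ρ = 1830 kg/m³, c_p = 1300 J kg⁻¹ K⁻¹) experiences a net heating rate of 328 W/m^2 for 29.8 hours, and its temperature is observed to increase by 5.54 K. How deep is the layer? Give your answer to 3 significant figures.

2.67 m

Heat input Q = F Δt = 328 × 1.07×10^5 s = 3.52×10^7 J/m².
Required areal heat capacity C = Q / ΔT = 6.35×10^6 J/(m²·K).
Depth D = C / (ρ c_p) = 6.35×10^6 / (1830 × 1300) = 2.67 m.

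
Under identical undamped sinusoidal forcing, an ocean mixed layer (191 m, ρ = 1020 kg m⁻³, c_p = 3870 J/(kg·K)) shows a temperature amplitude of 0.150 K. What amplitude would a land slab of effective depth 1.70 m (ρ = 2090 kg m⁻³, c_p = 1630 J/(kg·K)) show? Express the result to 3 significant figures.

C_ocean = 7.54×10^8 J/(m²·K); C_land = 5.79×10^6 J/(m²·K).
A ∝ 1/C ⇒ A_land = A_ocean × C_ocean/C_land = 0.150 × 130 = 19.5 K.

19.5 K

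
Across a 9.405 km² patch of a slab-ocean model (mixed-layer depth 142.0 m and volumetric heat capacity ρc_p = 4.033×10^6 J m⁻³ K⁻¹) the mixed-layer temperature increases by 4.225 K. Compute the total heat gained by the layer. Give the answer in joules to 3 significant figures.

2.28×10^16 J

Areal heat capacity C = ρc_p × D = 4.033×10^6 × 142.0 = 5.73×10^8 J/(m^2 K).
Heat per unit area: q = C ΔT = 5.73×10^8 × 4.225 = 2.42×10^9 J/m².
Total heat: Q = q × A = 2.42×10^9 × (9.405 × 10⁶ m²) = 2.28×10^16 J.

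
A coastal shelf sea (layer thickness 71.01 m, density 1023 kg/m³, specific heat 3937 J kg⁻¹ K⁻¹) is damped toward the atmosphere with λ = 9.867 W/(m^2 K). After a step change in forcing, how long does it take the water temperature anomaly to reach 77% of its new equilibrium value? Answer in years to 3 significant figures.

Areal heat capacity C = ρ c_p D = 1023 × 3937 × 71.01 = 2.86×10^8 J/(m^2 K).
τ = C / λ = 2.86×10^8 / 9.867 = 2.90×10^7 s.
Fraction reached: 1 − e^(−t/τ) = 0.77 ⇒ t = −τ ln(1 − 0.77) = τ × 1.47.
t = 4.26×10^7 s = 1.35 years.

1.35 years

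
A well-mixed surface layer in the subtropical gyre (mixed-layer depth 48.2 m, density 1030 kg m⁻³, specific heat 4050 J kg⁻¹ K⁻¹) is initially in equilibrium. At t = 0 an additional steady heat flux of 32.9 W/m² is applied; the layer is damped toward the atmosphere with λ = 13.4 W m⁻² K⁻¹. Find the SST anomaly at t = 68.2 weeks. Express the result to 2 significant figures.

2.3 K

Areal heat capacity C = ρ c_p D = 1030 × 4050 × 48.2 = 2.01×10^8 J m⁻² K⁻¹.
τ = C / λ = 2.01×10^8 / 13.4 = 1.50×10^7 s.
Equilibrium anomaly ΔT_eq = F / λ = 32.9 / 13.4 = 2.46 K.
t = 68.2 weeks = 4.12×10^7 s, so t/τ = 2.75.
ΔT(t) = ΔT_eq (1 − e^(−t/τ)) = 2.46 × (1 − e^−2.75) = 2.30 K.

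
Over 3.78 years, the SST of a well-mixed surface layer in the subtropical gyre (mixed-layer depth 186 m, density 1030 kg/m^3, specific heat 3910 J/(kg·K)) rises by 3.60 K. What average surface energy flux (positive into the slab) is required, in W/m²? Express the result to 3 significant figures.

22.6

Areal heat capacity C = ρ c_p D = 1030 × 3910 × 186 = 7.49×10^8 J/(m^2 K).
Required heat per unit area: Q = C ΔT = 7.49×10^8 × 3.60 = 2.70×10^9 J/m².
Flux F = Q / Δt = 2.70×10^9 / 1.19×10^8 s = 22.6 W/m².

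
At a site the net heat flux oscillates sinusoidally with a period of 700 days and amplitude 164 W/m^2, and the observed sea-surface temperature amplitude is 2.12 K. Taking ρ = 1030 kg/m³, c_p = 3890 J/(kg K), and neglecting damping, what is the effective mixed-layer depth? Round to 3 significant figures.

ω = 2π / 6.05×10^7 s = 1.04×10^-7 s⁻¹.
Required C = F₀ / (A ω) = 164 / (2.12 × 1.04×10^-7) = 7.45×10^8 J/(m²·K).
D = C / (ρ c_p) = 7.45×10^8 / (1030 × 3890) = 186 m.

186 m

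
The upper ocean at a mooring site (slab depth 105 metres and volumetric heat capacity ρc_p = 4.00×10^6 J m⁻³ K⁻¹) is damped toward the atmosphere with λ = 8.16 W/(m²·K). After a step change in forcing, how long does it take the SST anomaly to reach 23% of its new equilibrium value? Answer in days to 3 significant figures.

Areal heat capacity C = ρc_p × D = 4.00×10^6 × 105 = 4.20×10^8 J/(m²·K).
τ = C / λ = 4.20×10^8 / 8.16 = 5.15×10^7 s.
Fraction reached: 1 − e^(−t/τ) = 0.23 ⇒ t = −τ ln(1 − 0.23) = τ × 0.261.
t = 1.35×10^7 s = 156 days.

156 days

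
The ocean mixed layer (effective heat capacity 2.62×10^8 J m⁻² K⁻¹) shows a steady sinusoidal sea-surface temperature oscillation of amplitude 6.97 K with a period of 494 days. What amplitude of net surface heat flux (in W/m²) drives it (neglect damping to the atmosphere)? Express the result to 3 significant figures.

Areal heat capacity C = 2.62×10^8 J m⁻² K⁻¹ (given).
ω = 2π / 4.27×10^7 s = 1.47×10^-7 s⁻¹.
Cω = 2.62×10^8 × 1.47×10^-7 = 38.6 W/(m²·K).
F₀ = A × Cω = 6.97 × 38.6 = 269 W/m².

269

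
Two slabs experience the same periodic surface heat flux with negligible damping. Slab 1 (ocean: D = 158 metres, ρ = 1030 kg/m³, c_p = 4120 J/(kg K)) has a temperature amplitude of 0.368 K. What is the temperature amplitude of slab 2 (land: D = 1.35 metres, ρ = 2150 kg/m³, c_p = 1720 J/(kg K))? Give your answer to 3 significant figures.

49.4 K

C_ocean = 6.70×10^8 J/(m²·K); C_land = 4.99×10^6 J/(m²·K).
A ∝ 1/C ⇒ A_land = A_ocean × C_ocean/C_land = 0.368 × 134 = 49.4 K.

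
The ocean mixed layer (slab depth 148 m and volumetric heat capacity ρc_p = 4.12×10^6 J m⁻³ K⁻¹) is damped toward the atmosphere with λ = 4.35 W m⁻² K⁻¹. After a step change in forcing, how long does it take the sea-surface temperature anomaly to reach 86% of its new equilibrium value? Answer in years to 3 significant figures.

8.73 years

Areal heat capacity C = ρc_p × D = 4.12×10^6 × 148 = 6.10×10^8 J/(m²·K).
τ = C / λ = 6.10×10^8 / 4.35 = 1.40×10^8 s.
Fraction reached: 1 − e^(−t/τ) = 0.86 ⇒ t = −τ ln(1 − 0.86) = τ × 1.97.
t = 2.76×10^8 s = 8.73 years.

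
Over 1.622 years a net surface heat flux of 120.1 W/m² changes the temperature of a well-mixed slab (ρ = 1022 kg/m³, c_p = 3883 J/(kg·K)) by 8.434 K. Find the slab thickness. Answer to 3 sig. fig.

184 m

Heat input Q = F Δt = 120.1 × 5.12×10^7 s = 6.15×10^9 J/m².
Required areal heat capacity C = Q / ΔT = 7.29×10^8 J/(m²·K).
Depth D = C / (ρ c_p) = 7.29×10^8 / (1022 × 3883) = 184 m.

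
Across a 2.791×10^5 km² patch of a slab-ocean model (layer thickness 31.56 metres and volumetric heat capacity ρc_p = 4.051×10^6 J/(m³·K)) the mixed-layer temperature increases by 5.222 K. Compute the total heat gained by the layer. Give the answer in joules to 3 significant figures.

Areal heat capacity C = ρc_p × D = 4.051×10^6 × 31.56 = 1.28×10^8 J m⁻² K⁻¹.
Heat per unit area: q = C ΔT = 1.28×10^8 × 5.222 = 6.68×10^8 J/m².
Total heat: Q = q × A = 6.68×10^8 × (2.791×10^5 × 10⁶ m²) = 1.86×10^20 J.

1.86×10^20 J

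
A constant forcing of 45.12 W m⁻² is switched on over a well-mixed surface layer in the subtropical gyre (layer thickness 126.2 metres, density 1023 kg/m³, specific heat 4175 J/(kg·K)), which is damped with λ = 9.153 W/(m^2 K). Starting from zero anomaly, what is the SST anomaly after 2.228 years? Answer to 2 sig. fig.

Areal heat capacity C = ρ c_p D = 1023 × 4175 × 126.2 = 5.39×10^8 J m⁻² K⁻¹.
τ = C / λ = 5.39×10^8 / 9.153 = 5.89×10^7 s.
Equilibrium anomaly ΔT_eq = F / λ = 45.12 / 9.153 = 4.93 K.
t = 2.228 years = 7.03×10^7 s, so t/τ = 1.19.
ΔT(t) = ΔT_eq (1 − e^(−t/τ)) = 4.93 × (1 − e^−1.19) = 3.44 K.

3.4 K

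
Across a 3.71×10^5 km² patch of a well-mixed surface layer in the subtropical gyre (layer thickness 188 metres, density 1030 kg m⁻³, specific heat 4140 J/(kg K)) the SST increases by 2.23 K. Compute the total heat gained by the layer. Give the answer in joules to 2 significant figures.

Areal heat capacity C = ρ c_p D = 1030 × 4140 × 188 = 8.02×10^8 J/(m²·K).
Heat per unit area: q = C ΔT = 8.02×10^8 × 2.23 = 1.79×10^9 J/m².
Total heat: Q = q × A = 1.79×10^9 × (3.71×10^5 × 10⁶ m²) = 6.63×10^20 J.

6.6×10^20 J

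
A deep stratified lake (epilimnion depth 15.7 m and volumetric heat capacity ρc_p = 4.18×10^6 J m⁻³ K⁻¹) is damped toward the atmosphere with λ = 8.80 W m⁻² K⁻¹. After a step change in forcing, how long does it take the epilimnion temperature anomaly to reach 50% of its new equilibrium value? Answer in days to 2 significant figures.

Areal heat capacity C = ρc_p × D = 4.18×10^6 × 15.7 = 6.56×10^7 J/(m^2 K).
τ = C / λ = 6.56×10^7 / 8.80 = 7.46×10^6 s.
Fraction reached: 1 − e^(−t/τ) = 0.50 ⇒ t = −τ ln(1 − 0.50) = τ × 0.693.
t = 5.17×10^6 s = 59.8 days.

60 days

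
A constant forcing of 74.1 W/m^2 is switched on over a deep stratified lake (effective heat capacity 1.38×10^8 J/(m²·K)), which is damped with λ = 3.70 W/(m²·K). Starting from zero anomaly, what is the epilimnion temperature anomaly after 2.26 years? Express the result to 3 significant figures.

17.1 K

Areal heat capacity C = 1.38×10^8 J/(m²·K) (given).
τ = C / λ = 1.38×10^8 / 3.70 = 3.73×10^7 s.
Equilibrium anomaly ΔT_eq = F / λ = 74.1 / 3.70 = 20.0 K.
t = 2.26 years = 7.13×10^7 s, so t/τ = 1.91.
ΔT(t) = ΔT_eq (1 − e^(−t/τ)) = 20.0 × (1 − e^−1.91) = 17.1 K.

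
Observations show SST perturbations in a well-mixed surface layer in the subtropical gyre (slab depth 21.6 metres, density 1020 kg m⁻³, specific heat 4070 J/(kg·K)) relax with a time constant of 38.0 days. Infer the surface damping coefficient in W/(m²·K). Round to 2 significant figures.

Areal heat capacity C = ρ c_p D = 1020 × 4070 × 21.6 = 8.97×10^7 J/(m²·K).
τ = 38.0 days = 3.28×10^6 s.
λ = C / τ = 8.97×10^7 / 3.28×10^6 = 27.3 W/(m²·K).

27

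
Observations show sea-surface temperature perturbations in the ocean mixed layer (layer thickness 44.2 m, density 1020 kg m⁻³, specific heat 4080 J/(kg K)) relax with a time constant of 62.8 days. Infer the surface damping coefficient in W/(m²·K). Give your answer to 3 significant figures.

Areal heat capacity C = ρ c_p D = 1020 × 4080 × 44.2 = 1.84×10^8 J/(m^2 K).
τ = 62.8 days = 5.43×10^6 s.
λ = C / τ = 1.84×10^8 / 5.43×10^6 = 33.9 W/(m²·K).

33.9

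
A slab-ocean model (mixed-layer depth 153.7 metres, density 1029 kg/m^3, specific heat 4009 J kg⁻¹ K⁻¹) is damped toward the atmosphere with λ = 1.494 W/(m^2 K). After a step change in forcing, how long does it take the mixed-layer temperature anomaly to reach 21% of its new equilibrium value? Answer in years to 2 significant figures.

Areal heat capacity C = ρ c_p D = 1029 × 4009 × 153.7 = 6.34×10^8 J/(m^2 K).
τ = C / λ = 6.34×10^8 / 1.494 = 4.24×10^8 s.
Fraction reached: 1 − e^(−t/τ) = 0.21 ⇒ t = −τ ln(1 − 0.21) = τ × 0.236.
t = 1.00×10^8 s = 3.17 years.

3.2 years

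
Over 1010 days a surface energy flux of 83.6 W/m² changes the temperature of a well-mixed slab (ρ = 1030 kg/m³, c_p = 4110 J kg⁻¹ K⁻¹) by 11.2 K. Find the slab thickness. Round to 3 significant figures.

154 m

Heat input Q = F Δt = 83.6 × 8.73×10^7 s = 7.30×10^9 J/m².
Required areal heat capacity C = Q / ΔT = 6.51×10^8 J/(m²·K).
Depth D = C / (ρ c_p) = 6.51×10^8 / (1030 × 4110) = 154 m.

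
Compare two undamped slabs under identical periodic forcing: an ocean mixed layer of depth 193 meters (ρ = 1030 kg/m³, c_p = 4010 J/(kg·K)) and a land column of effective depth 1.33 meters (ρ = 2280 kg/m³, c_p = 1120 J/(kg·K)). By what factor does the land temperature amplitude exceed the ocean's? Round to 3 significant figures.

235

C_ocean = 1030 × 4010 × 193 = 7.97×10^8 J/(m²·K).
C_land = 2280 × 1120 × 1.33 = 3.40×10^6 J/(m²·K).
Undamped amplitude ∝ 1/C, so A_land/A_ocean = C_ocean/C_land = 235.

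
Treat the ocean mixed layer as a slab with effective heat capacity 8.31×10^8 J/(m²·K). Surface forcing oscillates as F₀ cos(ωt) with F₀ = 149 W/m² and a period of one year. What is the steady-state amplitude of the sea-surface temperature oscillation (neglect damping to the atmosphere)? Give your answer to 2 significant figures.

0.90 K

Areal heat capacity C = 8.31×10^8 J/(m²·K) (given).
Angular frequency ω = 2π / T = 2π / 3.15×10^7 s = 1.99×10^-7 s⁻¹.
Cω = 8.31×10^8 × 1.99×10^-7 = 166 W/(m²·K).
Amplitude A = F₀ / (Cω) = 149 / 166 = 0.900 K.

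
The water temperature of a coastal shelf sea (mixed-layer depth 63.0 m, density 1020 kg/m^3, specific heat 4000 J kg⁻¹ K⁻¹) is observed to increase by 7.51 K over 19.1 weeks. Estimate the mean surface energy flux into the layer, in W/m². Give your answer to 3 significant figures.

Areal heat capacity C = ρ c_p D = 1020 × 4000 × 63.0 = 2.57×10^8 J m⁻² K⁻¹.
Required heat per unit area: Q = C ΔT = 2.57×10^8 × 7.51 = 1.93×10^9 J/m².
Flux F = Q / Δt = 1.93×10^9 / 1.16×10^7 s = 167 W/m².

167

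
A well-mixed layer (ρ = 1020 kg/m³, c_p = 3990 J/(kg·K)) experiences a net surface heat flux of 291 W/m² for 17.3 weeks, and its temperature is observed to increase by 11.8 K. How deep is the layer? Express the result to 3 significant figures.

63.4 m

Heat input Q = F Δt = 291 × 1.05×10^7 s = 3.04×10^9 J/m².
Required areal heat capacity C = Q / ΔT = 2.58×10^8 J/(m²·K).
Depth D = C / (ρ c_p) = 2.58×10^8 / (1020 × 3990) = 63.4 m.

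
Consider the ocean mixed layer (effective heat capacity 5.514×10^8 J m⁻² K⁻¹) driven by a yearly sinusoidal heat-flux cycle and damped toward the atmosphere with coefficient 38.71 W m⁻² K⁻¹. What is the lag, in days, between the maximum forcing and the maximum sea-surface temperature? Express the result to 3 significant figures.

71.6 days

Areal heat capacity C = 5.514×10^8 J m⁻² K⁻¹ (given).
ω = 2π / 3.15×10^7 s = 1.99×10^-7 s⁻¹.
Phase lag φ = arctan(Cω/λ) = arctan(110/38.71) = 1.23 rad.
Time lag = φ / ω = 1.23 / 1.99×10^-7 = 6.18×10^6 s = 71.6 days.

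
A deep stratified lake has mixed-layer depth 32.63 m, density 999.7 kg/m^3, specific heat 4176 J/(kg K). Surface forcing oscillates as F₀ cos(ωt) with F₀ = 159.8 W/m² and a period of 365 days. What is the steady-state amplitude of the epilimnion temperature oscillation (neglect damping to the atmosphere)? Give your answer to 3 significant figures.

5.89 K

Areal heat capacity C = ρ c_p D = 999.7 × 4176 × 32.63 = 1.36×10^8 J/(m^2 K).
Angular frequency ω = 2π / T = 2π / 3.15×10^7 s = 1.99×10^-7 s⁻¹.
Cω = 1.36×10^8 × 1.99×10^-7 = 27.1 W/(m²·K).
Amplitude A = F₀ / (Cω) = 159.8 / 27.1 = 5.89 K.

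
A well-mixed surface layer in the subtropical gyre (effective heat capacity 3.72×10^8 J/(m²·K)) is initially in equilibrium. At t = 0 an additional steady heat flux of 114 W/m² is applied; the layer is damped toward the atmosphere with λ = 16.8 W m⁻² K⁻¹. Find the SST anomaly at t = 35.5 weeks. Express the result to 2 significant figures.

4.2 K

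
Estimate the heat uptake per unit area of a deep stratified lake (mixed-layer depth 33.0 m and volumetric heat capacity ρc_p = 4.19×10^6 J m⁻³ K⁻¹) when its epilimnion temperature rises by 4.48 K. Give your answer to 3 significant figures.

6.19×10^8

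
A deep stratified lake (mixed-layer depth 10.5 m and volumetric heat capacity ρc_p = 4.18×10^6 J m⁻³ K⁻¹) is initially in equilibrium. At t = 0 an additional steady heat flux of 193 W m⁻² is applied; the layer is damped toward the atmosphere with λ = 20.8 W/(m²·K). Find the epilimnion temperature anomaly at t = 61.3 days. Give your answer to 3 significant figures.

Areal heat capacity C = ρc_p × D = 4.18×10^6 × 10.5 = 4.39×10^7 J/(m^2 K).
τ = C / λ = 4.39×10^7 / 20.8 = 2.11×10^6 s.
Equilibrium anomaly ΔT_eq = F / λ = 193 / 20.8 = 9.28 K.
t = 61.3 days = 5.30×10^6 s, so t/τ = 2.51.
ΔT(t) = ΔT_eq (1 − e^(−t/τ)) = 9.28 × (1 − e^−2.51) = 8.52 K.

8.52 K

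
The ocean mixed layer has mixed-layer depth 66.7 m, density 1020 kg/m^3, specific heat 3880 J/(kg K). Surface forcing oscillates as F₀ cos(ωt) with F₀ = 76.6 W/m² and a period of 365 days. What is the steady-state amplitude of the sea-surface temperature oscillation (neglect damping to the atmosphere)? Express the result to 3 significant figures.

1.46 K

Areal heat capacity C = ρ c_p D = 1020 × 3880 × 66.7 = 2.64×10^8 J/(m²·K).
Angular frequency ω = 2π / T = 2π / 3.15×10^7 s = 1.99×10^-7 s⁻¹.
Cω = 2.64×10^8 × 1.99×10^-7 = 52.6 W/(m²·K).
Amplitude A = F₀ / (Cω) = 76.6 / 52.6 = 1.46 K.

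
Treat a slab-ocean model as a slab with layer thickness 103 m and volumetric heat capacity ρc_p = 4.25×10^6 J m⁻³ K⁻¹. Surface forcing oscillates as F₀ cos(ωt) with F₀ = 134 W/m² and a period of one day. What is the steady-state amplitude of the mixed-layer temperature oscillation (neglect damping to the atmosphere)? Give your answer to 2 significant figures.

Areal heat capacity C = ρc_p × D = 4.25×10^6 × 103 = 4.38×10^8 J/(m²·K).
Angular frequency ω = 2π / T = 2π / 86400 s = 7.27×10^-5 s⁻¹.
Cω = 4.38×10^8 × 7.27×10^-5 = 31800 W/(m²·K).
Amplitude A = F₀ / (Cω) = 134 / 31800 = 0.00421 K.

0.0042 K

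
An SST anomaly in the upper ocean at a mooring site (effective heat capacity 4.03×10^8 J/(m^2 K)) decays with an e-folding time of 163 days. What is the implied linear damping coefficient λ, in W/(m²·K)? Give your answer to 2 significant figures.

Areal heat capacity C = 4.03×10^8 J/(m^2 K) (given).
τ = 163 days = 1.41×10^7 s.
λ = C / τ = 4.03×10^8 / 1.41×10^7 = 28.6 W/(m²·K).

29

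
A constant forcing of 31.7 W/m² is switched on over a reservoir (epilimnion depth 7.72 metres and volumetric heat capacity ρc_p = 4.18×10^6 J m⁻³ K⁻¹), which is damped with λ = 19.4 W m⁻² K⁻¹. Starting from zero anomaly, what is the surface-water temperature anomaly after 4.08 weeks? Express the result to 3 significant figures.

1.26 K

Areal heat capacity C = ρc_p × D = 4.18×10^6 × 7.72 = 3.23×10^7 J/(m²·K).
τ = C / λ = 3.23×10^7 / 19.4 = 1.66×10^6 s.
Equilibrium anomaly ΔT_eq = F / λ = 31.7 / 19.4 = 1.63 K.
t = 4.08 weeks = 2.47×10^6 s, so t/τ = 1.48.
ΔT(t) = ΔT_eq (1 − e^(−t/τ)) = 1.63 × (1 − e^−1.48) = 1.26 K.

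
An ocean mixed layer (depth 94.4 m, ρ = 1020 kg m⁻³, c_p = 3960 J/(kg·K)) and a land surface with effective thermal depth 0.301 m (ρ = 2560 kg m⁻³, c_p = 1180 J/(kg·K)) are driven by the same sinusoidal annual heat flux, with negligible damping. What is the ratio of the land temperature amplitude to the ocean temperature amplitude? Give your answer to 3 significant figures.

C_ocean = 1020 × 3960 × 94.4 = 3.81×10^8 J/(m²·K).
C_land = 2560 × 1180 × 0.301 = 9.09×10^5 J/(m²·K).
Undamped amplitude ∝ 1/C, so A_land/A_ocean = C_ocean/C_land = 419.

419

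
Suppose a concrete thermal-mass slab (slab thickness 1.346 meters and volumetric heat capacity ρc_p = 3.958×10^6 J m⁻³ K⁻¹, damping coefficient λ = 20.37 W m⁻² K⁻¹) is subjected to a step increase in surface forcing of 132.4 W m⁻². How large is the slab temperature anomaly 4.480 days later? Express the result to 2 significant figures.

5.0 K

Areal heat capacity C = ρc_p × D = 3.958×10^6 × 1.346 = 5.33×10^6 J/(m²·K).
τ = C / λ = 5.33×10^6 / 20.37 = 2.62×10^5 s.
Equilibrium anomaly ΔT_eq = F / λ = 132.4 / 20.37 = 6.50 K.
t = 4.480 days = 3.87×10^5 s, so t/τ = 1.48.
ΔT(t) = ΔT_eq (1 − e^(−t/τ)) = 6.50 × (1 − e^−1.48) = 5.02 K.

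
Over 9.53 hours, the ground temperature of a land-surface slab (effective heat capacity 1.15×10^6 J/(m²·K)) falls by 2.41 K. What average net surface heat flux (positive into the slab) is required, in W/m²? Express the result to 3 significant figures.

Areal heat capacity C = 1.15×10^6 J/(m²·K) (given).
Required heat per unit area: Q = C ΔT = 1.15×10^6 × -2.41 = -2.77×10^6 J/m².
Flux F = Q / Δt = -2.77×10^6 / 34300 s = -80.8 W/m².

-80.8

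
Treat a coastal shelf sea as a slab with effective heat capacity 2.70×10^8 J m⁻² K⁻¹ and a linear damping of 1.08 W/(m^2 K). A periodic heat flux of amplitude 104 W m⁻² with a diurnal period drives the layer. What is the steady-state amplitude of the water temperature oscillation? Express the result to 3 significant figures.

Areal heat capacity C = 2.70×10^8 J m⁻² K⁻¹ (given).
Angular frequency ω = 2π / T = 2π / 86400 s = 7.27×10^-5 s⁻¹.
√((Cω)² + λ²) = √((19600)² + 1.08²) = 19600 W/(m²·K).
Amplitude A = F₀ / √((Cω)²+λ²) = 104 / 19600 = 0.00530 K.

0.00530 K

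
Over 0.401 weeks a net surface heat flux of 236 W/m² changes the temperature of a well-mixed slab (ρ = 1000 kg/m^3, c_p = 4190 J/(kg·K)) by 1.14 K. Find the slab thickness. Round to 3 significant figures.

12.0 m

Heat input Q = F Δt = 236 × 2.43×10^5 s = 5.72×10^7 J/m².
Required areal heat capacity C = Q / ΔT = 5.02×10^7 J/(m²·K).
Depth D = C / (ρ c_p) = 5.02×10^7 / (1000 × 4190) = 12.0 m.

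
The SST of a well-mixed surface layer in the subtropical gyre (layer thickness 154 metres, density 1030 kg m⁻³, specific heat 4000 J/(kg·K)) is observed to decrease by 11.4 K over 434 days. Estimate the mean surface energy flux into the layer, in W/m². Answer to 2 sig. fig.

-190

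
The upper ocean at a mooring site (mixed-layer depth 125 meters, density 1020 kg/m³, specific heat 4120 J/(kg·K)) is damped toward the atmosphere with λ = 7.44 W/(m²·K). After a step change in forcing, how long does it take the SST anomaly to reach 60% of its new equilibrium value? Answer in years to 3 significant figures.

2.05 years

Areal heat capacity C = ρ c_p D = 1020 × 4120 × 125 = 5.25×10^8 J m⁻² K⁻¹.
τ = C / λ = 5.25×10^8 / 7.44 = 7.06×10^7 s.
Fraction reached: 1 − e^(−t/τ) = 0.60 ⇒ t = −τ ln(1 − 0.60) = τ × 0.916.
t = 6.47×10^7 s = 2.05 years.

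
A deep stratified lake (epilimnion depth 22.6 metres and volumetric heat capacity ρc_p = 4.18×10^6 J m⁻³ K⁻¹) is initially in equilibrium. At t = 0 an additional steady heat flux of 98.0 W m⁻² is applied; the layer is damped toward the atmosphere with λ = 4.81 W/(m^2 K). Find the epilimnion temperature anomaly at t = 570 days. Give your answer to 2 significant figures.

19 K

Areal heat capacity C = ρc_p × D = 4.18×10^6 × 22.6 = 9.45×10^7 J/(m²·K).
τ = C / λ = 9.45×10^7 / 4.81 = 1.96×10^7 s.
Equilibrium anomaly ΔT_eq = F / λ = 98.0 / 4.81 = 20.4 K.
t = 570 days = 4.92×10^7 s, so t/τ = 2.51.
ΔT(t) = ΔT_eq (1 − e^(−t/τ)) = 20.4 × (1 − e^−2.51) = 18.7 K.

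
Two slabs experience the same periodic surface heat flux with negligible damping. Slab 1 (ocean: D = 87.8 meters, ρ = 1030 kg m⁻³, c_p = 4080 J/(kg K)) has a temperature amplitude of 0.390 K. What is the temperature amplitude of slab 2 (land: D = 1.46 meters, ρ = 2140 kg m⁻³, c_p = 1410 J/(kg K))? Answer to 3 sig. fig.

32.7 K

C_ocean = 3.69×10^8 J/(m²·K); C_land = 4.41×10^6 J/(m²·K).
A ∝ 1/C ⇒ A_land = A_ocean × C_ocean/C_land = 0.390 × 83.8 = 32.7 K.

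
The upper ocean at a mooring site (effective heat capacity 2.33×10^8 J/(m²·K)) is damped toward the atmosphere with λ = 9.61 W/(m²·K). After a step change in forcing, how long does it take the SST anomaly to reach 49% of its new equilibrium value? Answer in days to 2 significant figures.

Areal heat capacity C = 2.33×10^8 J/(m²·K) (given).
τ = C / λ = 2.33×10^8 / 9.61 = 2.42×10^7 s.
Fraction reached: 1 − e^(−t/τ) = 0.49 ⇒ t = −τ ln(1 − 0.49) = τ × 0.673.
t = 1.63×10^7 s = 189 days.

190 days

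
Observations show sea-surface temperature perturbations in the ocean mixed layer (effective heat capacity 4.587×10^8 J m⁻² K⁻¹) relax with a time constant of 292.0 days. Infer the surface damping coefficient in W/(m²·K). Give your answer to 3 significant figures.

Areal heat capacity C = 4.587×10^8 J m⁻² K⁻¹ (given).
τ = 292.0 days = 2.52×10^7 s.
λ = C / τ = 4.59×10^8 / 2.52×10^7 = 18.2 W/(m²·K).

18.2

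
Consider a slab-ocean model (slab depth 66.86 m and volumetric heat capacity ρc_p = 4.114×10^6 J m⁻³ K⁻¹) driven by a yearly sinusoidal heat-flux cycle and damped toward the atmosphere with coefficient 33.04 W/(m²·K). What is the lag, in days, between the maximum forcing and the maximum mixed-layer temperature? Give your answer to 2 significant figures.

60 days

Areal heat capacity C = ρc_p × D = 4.114×10^6 × 66.86 = 2.75×10^8 J/(m²·K).
ω = 2π / 3.15×10^7 s = 1.99×10^-7 s⁻¹.
Phase lag φ = arctan(Cω/λ) = arctan(54.8/33.04) = 1.03 rad.
Time lag = φ / ω = 1.03 / 1.99×10^-7 = 5.16×10^6 s = 59.7 days.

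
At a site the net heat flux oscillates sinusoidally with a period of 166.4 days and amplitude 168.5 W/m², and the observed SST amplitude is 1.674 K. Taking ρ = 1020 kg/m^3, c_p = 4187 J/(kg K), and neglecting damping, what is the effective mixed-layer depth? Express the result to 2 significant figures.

ω = 2π / 1.44×10^7 s = 4.37×10^-7 s⁻¹.
Required C = F₀ / (A ω) = 168.5 / (1.674 × 4.37×10^-7) = 2.30×10^8 J/(m²·K).
D = C / (ρ c_p) = 2.30×10^8 / (1020 × 4187) = 53.9 m.

54 m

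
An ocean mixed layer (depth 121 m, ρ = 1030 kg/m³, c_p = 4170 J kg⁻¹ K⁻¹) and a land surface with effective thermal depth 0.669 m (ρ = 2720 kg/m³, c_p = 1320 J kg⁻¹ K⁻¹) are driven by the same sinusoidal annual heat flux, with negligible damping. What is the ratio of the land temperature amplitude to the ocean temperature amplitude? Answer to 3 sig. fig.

C_ocean = 1030 × 4170 × 121 = 5.20×10^8 J/(m²·K).
C_land = 2720 × 1320 × 0.669 = 2.40×10^6 J/(m²·K).
Undamped amplitude ∝ 1/C, so A_land/A_ocean = C_ocean/C_land = 216.

216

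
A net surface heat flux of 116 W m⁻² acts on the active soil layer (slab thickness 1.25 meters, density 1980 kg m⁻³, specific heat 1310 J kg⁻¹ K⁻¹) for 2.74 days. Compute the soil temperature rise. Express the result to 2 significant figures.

8.5 K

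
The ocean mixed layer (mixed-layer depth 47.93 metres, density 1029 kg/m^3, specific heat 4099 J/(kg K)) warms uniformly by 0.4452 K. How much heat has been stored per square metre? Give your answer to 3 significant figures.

Areal heat capacity C = ρ c_p D = 1029 × 4099 × 47.93 = 2.02×10^8 J/(m^2 K).
ΔQ = C ΔT = 2.02×10^8 × 0.4452 = 9.00×10^7 J/m².

9.00×10^7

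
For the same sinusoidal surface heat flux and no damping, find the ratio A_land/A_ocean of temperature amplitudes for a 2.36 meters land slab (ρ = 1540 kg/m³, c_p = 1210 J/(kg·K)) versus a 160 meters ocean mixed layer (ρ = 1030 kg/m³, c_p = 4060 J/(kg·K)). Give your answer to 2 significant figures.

C_ocean = 1030 × 4060 × 160 = 6.69×10^8 J/(m²·K).
C_land = 1540 × 1210 × 2.36 = 4.40×10^6 J/(m²·K).
Undamped amplitude ∝ 1/C, so A_land/A_ocean = C_ocean/C_land = 152.

150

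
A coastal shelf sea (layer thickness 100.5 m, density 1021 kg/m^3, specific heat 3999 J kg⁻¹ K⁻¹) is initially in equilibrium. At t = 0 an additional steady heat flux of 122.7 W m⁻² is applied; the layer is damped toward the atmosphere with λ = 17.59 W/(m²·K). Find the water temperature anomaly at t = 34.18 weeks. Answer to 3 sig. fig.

4.10 K

Areal heat capacity C = ρ c_p D = 1021 × 3999 × 100.5 = 4.10×10^8 J/(m^2 K).
τ = C / λ = 4.10×10^8 / 17.59 = 2.33×10^7 s.
Equilibrium anomaly ΔT_eq = F / λ = 122.7 / 17.59 = 6.98 K.
t = 34.18 weeks = 2.07×10^7 s, so t/τ = 0.886.
ΔT(t) = ΔT_eq (1 − e^(−t/τ)) = 6.98 × (1 − e^−0.886) = 4.10 K.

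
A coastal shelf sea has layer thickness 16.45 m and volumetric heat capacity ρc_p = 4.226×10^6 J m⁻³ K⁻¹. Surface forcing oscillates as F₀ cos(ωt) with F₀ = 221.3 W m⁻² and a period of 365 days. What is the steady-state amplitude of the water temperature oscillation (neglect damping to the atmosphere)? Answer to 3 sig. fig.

Areal heat capacity C = ρc_p × D = 4.226×10^6 × 16.45 = 6.95×10^7 J/(m²·K).
Angular frequency ω = 2π / T = 2π / 3.15×10^7 s = 1.99×10^-7 s⁻¹.
Cω = 6.95×10^7 × 1.99×10^-7 = 13.9 W/(m²·K).
Amplitude A = F₀ / (Cω) = 221.3 / 13.9 = 16.0 K.

16.0 K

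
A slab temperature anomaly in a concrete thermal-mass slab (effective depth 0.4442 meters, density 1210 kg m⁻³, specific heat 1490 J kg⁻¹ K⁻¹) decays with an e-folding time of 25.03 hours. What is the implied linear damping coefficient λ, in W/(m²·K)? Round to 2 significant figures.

Areal heat capacity C = ρ c_p D = 1210 × 1490 × 0.4442 = 8.01×10^5 J/(m^2 K).
τ = 25.03 hours = 90100 s.
λ = C / τ = 8.01×10^5 / 90100 = 8.89 W/(m²·K).

8.9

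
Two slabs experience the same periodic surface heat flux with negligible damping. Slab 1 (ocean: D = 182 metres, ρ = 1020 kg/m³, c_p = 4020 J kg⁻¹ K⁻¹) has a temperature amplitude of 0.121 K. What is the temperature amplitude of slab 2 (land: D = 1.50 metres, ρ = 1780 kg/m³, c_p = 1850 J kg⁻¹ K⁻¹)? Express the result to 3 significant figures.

C_ocean = 7.46×10^8 J/(m²·K); C_land = 4.94×10^6 J/(m²·K).
A ∝ 1/C ⇒ A_land = A_ocean × C_ocean/C_land = 0.121 × 151 = 18.3 K.

18.3 K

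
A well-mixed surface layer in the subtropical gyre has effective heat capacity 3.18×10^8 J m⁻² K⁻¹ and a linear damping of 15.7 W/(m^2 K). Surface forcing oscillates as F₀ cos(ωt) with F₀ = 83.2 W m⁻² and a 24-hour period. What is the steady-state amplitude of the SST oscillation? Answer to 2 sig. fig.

0.0036 K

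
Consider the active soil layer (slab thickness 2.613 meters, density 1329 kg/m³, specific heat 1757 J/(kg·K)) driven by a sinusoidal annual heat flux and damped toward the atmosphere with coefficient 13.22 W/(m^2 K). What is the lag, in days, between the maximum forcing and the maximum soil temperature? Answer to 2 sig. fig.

Areal heat capacity C = ρ c_p D = 1329 × 1757 × 2.613 = 6.10×10^6 J m⁻² K⁻¹.
ω = 2π / 3.15×10^7 s = 1.99×10^-7 s⁻¹.
Phase lag φ = arctan(Cω/λ) = arctan(1.22/13.22) = 0.0917 rad.
Time lag = φ / ω = 0.0917 / 1.99×10^-7 = 4.60×10^5 s = 5.33 days.

5.3 days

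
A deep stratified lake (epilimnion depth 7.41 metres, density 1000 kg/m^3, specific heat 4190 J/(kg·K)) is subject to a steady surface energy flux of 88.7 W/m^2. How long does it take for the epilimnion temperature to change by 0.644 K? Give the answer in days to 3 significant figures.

2.61 days

Areal heat capacity C = ρ c_p D = 1000 × 4190 × 7.41 = 3.10×10^7 J/(m^2 K).
Time required: Δt = C ΔT / F = 3.10×10^7 × 0.644 / 88.7 = 2.25×10^5 s.
In days: 2.25×10^5 s / (86400 s/day) = 2.61 days.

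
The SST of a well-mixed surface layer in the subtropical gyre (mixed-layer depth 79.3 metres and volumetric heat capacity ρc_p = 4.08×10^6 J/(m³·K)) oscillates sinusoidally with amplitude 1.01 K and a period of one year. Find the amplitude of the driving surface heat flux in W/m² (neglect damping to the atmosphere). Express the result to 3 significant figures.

65.1

Areal heat capacity C = ρc_p × D = 4.08×10^6 × 79.3 = 3.24×10^8 J/(m^2 K).
ω = 2π / 3.15×10^7 s = 1.99×10^-7 s⁻¹.
Cω = 3.24×10^8 × 1.99×10^-7 = 64.5 W/(m²·K).
F₀ = A × Cω = 1.01 × 64.5 = 65.1 W/m².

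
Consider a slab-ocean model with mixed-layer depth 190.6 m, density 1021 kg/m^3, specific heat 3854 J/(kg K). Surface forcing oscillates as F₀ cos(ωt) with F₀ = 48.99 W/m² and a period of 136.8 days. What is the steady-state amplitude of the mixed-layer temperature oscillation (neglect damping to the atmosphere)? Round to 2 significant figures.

0.12 K

Areal heat capacity C = ρ c_p D = 1021 × 3854 × 190.6 = 7.50×10^8 J/(m²·K).
Angular frequency ω = 2π / T = 2π / 1.18×10^7 s = 5.32×10^-7 s⁻¹.
Cω = 7.50×10^8 × 5.32×10^-7 = 399 W/(m²·K).
Amplitude A = F₀ / (Cω) = 48.99 / 399 = 0.123 K.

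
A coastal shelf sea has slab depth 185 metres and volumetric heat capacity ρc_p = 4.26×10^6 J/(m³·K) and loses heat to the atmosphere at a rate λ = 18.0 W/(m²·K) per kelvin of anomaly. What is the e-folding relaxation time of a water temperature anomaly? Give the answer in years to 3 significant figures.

Areal heat capacity C = ρc_p × D = 4.26×10^6 × 185 = 7.88×10^8 J m⁻² K⁻¹.
Relaxation time τ = C / λ = 7.88×10^8 / 18.0 = 4.38×10^7 s.
In years: 4.38×10^7 s / (3.156×10^7 s/year) = 1.39 years.

1.39 years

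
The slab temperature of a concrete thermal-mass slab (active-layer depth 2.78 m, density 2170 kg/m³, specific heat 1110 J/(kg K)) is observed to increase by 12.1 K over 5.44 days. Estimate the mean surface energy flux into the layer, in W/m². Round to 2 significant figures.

170

Areal heat capacity C = ρ c_p D = 2170 × 1110 × 2.78 = 6.70×10^6 J/(m^2 K).
Required heat per unit area: Q = C ΔT = 6.70×10^6 × 12.1 = 8.10×10^7 J/m².
Flux F = Q / Δt = 8.10×10^7 / 4.70×10^5 s = 172 W/m².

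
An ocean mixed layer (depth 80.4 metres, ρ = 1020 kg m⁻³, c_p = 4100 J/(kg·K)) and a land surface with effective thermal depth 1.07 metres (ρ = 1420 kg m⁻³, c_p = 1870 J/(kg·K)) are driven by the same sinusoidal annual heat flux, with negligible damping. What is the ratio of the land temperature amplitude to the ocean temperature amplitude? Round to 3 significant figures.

C_ocean = 1020 × 4100 × 80.4 = 3.36×10^8 J/(m²·K).
C_land = 1420 × 1870 × 1.07 = 2.84×10^6 J/(m²·K).
Undamped amplitude ∝ 1/C, so A_land/A_ocean = C_ocean/C_land = 118.

118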